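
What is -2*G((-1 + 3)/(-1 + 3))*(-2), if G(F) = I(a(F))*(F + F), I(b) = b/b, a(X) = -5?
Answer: 8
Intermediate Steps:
I(b) = 1
G(F) = 2*F (G(F) = 1*(F + F) = 1*(2*F) = 2*F)
-2*G((-1 + 3)/(-1 + 3))*(-2) = -4*(-1 + 3)/(-1 + 3)*(-2) = -4*2/2*(-2) = -4*2*(1/2)*(-2) = -4*(-2) = 8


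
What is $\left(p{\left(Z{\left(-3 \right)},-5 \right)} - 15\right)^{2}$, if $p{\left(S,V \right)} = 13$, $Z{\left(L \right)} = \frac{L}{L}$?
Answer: $4$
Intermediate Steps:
$Z{\left(L \right)} = 1$
$\left(p{\left(Z{\left(-3 \right)},-5 \right)} - 15\right)^{2} = \left(13 - 15\right)^{2} = \left(-2\right)^{2} = 4$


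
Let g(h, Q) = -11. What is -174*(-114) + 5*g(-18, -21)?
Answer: 19781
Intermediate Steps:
-174*(-114) + 5*g(-18, -21) = -174*(-114) + 5*(-11) = 19836 - 55 = 19781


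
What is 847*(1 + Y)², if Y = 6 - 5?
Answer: 3388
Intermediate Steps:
Y = 1
847*(1 + Y)² = 847*(1 + 1)² = 847*2² = 847*4 = 3388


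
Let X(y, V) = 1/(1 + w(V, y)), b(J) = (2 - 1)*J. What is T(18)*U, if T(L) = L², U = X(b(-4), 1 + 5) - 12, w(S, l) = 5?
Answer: -3834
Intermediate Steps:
b(J) = J (b(J) = 1*J = J)
X(y, V) = ⅙ (X(y, V) = 1/(1 + 5) = 1/6 = ⅙)
U = -71/6 (U = ⅙ - 12 = -71/6 ≈ -11.833)
T(18)*U = 18²*(-71/6) = 324*(-71/6) = -3834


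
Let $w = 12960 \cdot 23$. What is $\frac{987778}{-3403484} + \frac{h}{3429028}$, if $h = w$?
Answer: $- \frac{296575988633}{1458830241694} \approx -0.2033$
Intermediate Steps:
$w = 298080$
$h = 298080$
$\frac{987778}{-3403484} + \frac{h}{3429028} = \frac{987778}{-3403484} + \frac{298080}{3429028} = 987778 \left(- \frac{1}{3403484}\right) + 298080 \cdot \frac{1}{3429028} = - \frac{493889}{1701742} + \frac{74520}{857257} = - \frac{296575988633}{1458830241694}$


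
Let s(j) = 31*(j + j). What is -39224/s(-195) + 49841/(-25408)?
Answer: 197012851/153591360 ≈ 1.2827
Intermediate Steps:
s(j) = 62*j (s(j) = 31*(2*j) = 62*j)
-39224/s(-195) + 49841/(-25408) = -39224/(62*(-195)) + 49841/(-25408) = -39224/(-12090) + 49841*(-1/25408) = -39224*(-1/12090) - 49841/25408 = 19612/6045 - 49841/25408 = 197012851/153591360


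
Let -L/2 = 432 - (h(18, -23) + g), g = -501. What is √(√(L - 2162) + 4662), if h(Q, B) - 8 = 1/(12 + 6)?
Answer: √(41958 + 3*I*√36107)/3 ≈ 68.28 + 0.46382*I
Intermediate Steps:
h(Q, B) = 145/18 (h(Q, B) = 8 + 1/(12 + 6) = 8 + 1/18 = 145/18)
L = -16649/9 (L = -2*(432 - (145/18 - 501)) = -2*(432 - 1*(-8873/18)) = -2*(432 + 8873/18) = -2*16649/18 = -16649/9 ≈ -1849.9)
√(√(L - 2162) + 4662) = √(√(-16649/9 - 2162) + 4662) = √(√(-36107/9) + 4662) = √(I*√36107/3 + 4662) = √(4662 + I*√36107/3)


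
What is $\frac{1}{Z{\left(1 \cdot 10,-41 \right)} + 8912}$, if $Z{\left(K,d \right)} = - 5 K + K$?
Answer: $\frac{1}{8872} \approx 0.00011271$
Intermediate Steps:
$Z{\left(K,d \right)} = - 4 K$
$\frac{1}{Z{\left(1 \cdot 10,-41 \right)} + 8912} = \frac{1}{- 4 \cdot 1 \cdot 10 + 8912} = \frac{1}{\left(-4\right) 10 + 8912} = \frac{1}{-40 + 8912} = \frac{1}{8872}$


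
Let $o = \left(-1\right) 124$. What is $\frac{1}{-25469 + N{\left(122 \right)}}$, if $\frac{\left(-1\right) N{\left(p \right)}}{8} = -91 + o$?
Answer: $- \frac{1}{23749} \approx -4.2107 \cdot 10^{-5}$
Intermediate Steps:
$o = -124$
$N{\left(p \right)} = 1720$ ($N{\left(p \right)} = - 8 \left(-91 - 124\right) = \left(-8\right) \left(-215\right) = 1720$)
$\frac{1}{-25469 + N{\left(122 \right)}} = \frac{1}{-25469 + 1720} = \frac{1}{-23749} = - \frac{1}{23749}$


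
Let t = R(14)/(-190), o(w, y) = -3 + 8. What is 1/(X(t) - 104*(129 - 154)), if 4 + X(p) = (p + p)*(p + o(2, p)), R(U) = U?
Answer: 9025/23422348 ≈ 0.00038532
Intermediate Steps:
o(w, y) = 5
t = -7/95 (t = 14/(-190) = 14*(-1/190) = -7/95 ≈ -0.073684)
X(p) = -4 + 2*p*(5 + p) (X(p) = -4 + (p + p)*(p + 5) = -4 + (2*p)*(5 + p) = -4 + 2*p*(5 + p))
1/(X(t) - 104*(129 - 154)) = 1/((-4 + 2*(-7/95)**2 + 10*(-7/95)) - 104*(129 - 154)) = 1/((-4 + 2*(49/9025) - 14/19) - 104*(-25)) = 1/((-4 + 98/9025 - 14/19) + 2600) = 1/(-42652/9025 + 2600) = 1/(23422348/9025) = 9025/23422348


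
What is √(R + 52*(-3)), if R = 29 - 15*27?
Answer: 2*I*√133 ≈ 23.065*I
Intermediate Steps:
R = -376 (R = 29 - 405 = -376)
√(R + 52*(-3)) = √(-376 + 52*(-3)) = √(-376 - 156) = √(-532) = 2*I*√133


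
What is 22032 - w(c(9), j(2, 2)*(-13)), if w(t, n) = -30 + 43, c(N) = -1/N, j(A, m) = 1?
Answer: 22019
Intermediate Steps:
w(t, n) = 13
22032 - w(c(9), j(2, 2)*(-13)) = 22032 - 1*13 = 22032 - 13 = 22019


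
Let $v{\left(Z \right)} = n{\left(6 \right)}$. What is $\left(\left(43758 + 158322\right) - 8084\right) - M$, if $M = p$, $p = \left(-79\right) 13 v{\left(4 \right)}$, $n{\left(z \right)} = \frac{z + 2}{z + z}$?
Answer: $\frac{584042}{3} \approx 1.9468 \cdot 10^{5}$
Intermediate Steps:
$n{\left(z \right)} = \frac{2 + z}{2 z}$
$v{\left(Z \right)} = \frac{2}{3}$ ($v{\left(Z \right)} = \frac{2 + 6}{2 \cdot 6} = \frac{1}{2} \cdot \frac{1}{6} \cdot 8 = \frac{2}{3}$)
$p = - \frac{2054}{3}$ ($p = \left(-79\right) 13 \cdot \frac{2}{3} = \left(-1027\right) \frac{2}{3} = - \frac{2054}{3} \approx -684.67$)
$M = - \frac{2054}{3} \approx -684.67$
$\left(\left(43758 + 158322\right) - 8084\right) - M = \left(\left(43758 + 158322\right) - 8084\right) - - \frac{2054}{3} = \left(202080 - 8084\right) + \frac{2054}{3} = 193996 + \frac{2054}{3} = \frac{584042}{3}$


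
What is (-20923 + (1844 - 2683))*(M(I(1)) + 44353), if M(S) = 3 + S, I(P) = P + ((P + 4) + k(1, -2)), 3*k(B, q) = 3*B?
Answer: -965427606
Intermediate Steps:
k(B, q) = B (k(B, q) = (3*B)/3 = B)
I(P) = 5 + 2*P (I(P) = P + ((P + 4) + 1) = P + ((4 + P) + 1) = P + (5 + P) = 5 + 2*P)
(-20923 + (1844 - 2683))*(M(I(1)) + 44353) = (-20923 + (1844 - 2683))*((3 + (5 + 2*1)) + 44353) = (-20923 - 839)*((3 + (5 + 2)) + 44353) = -21762*((3 + 7) + 44353) = -21762*(10 + 44353) = -21762*44363 = -965427606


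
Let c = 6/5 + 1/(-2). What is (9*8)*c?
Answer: 252/5 ≈ 50.400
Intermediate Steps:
c = 7/10 (c = 6*(⅕) + 1*(-½) = 6/5 - ½ = 7/10 ≈ 0.70000)
(9*8)*c = (9*8)*(7/10) = 72*(7/10) = 252/5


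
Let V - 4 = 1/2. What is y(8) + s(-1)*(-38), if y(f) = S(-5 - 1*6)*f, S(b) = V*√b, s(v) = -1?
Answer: 38 + 36*I*√11 ≈ 38.0 + 119.4*I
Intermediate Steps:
V = 9/2 (V = 4 + 1/2 = 4 + ½ = 9/2 ≈ 4.5000)
S(b) = 9*√b/2
y(f) = 9*I*f*√11/2 (y(f) = (9*√(-5 - 1*6)/2)*f = (9*√(-5 - 6)/2)*f = (9*√(-11)/2)*f = (9*(I*√11)/2)*f = (9*I*√11/2)*f = 9*I*f*√11/2)
y(8) + s(-1)*(-38) = (9/2)*I*8*√11 - 1*(-38) = 36*I*√11 + 38 = 38 + 36*I*√11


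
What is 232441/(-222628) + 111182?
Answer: 24751993855/222628 ≈ 1.1118e+5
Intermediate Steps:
232441/(-222628) + 111182 = 232441*(-1/222628) + 111182 = -232441/222628 + 111182 = 24751993855/222628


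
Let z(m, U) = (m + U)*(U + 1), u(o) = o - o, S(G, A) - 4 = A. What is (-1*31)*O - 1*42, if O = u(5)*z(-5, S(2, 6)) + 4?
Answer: -166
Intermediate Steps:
S(G, A) = 4 + A
u(o) = 0
z(m, U) = (1 + U)*(U + m) (z(m, U) = (U + m)*(1 + U) = (1 + U)*(U + m))
O = 4 (O = 0*((4 + 6) - 5 + (4 + 6)² + (4 + 6)*(-5)) + 4 = 0*(10 - 5 + 10² + 10*(-5)) + 4 = 0*(10 - 5 + 100 - 50) + 4 = 0*55 + 4 = 0 + 4 = 4)
(-1*31)*O - 1*42 = -1*31*4 - 1*42 = -31*4 - 42 = -124 - 42 = -166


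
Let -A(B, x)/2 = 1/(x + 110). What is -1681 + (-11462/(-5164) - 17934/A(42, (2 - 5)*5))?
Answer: 2195180819/2582 ≈ 8.5019e+5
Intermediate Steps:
A(B, x) = -2/(110 + x) (A(B, x) = -2/(x + 110) = -2/(110 + x))
-1681 + (-11462/(-5164) - 17934/A(42, (2 - 5)*5)) = -1681 + (-11462/(-5164) - 17934/((-2/(110 + (2 - 5)*5)))) = -1681 + (-11462*(-1/5164) - 17934/((-2/(110 - 3*5)))) = -1681 + (5731/2582 - 17934/((-2/(110 - 15)))) = -1681 + (5731/2582 - 17934/((-2/95))) = -1681 + (5731/2582 - 17934/((-2*1/95))) = -1681 + (5731/2582 - 17934/(-2/95)) = -1681 + (5731/2582 - 17934*(-95/2)) = -1681 + (5731/2582 + 851865) = -1681 + 2199521161/2582 = 2195180819/2582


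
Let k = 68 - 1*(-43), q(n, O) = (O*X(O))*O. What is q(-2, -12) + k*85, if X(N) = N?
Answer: 7707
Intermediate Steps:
q(n, O) = O³ (q(n, O) = (O*O)*O = O²*O = O³)
k = 111 (k = 68 + 43 = 111)
q(-2, -12) + k*85 = (-12)³ + 111*85 = -1728 + 9435 = 7707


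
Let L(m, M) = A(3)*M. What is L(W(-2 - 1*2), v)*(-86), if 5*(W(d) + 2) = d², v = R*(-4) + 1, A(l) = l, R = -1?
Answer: -1290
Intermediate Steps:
v = 5 (v = -1*(-4) + 1 = 4 + 1 = 5)
W(d) = -2 + d²/5
L(m, M) = 3*M
L(W(-2 - 1*2), v)*(-86) = (3*5)*(-86) = 15*(-86) = -1290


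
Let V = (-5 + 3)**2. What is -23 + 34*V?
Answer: 113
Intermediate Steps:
V = 4 (V = (-2)**2 = 4)
-23 + 34*V = -23 + 34*4 = -23 + 136 = 113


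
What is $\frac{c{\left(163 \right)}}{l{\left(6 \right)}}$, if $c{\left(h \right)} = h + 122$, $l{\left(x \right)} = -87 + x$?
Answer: $- \frac{95}{27} \approx -3.5185$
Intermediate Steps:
$c{\left(h \right)} = 122 + h$
$\frac{c{\left(163 \right)}}{l{\left(6 \right)}} = \frac{122 + 163}{-87 + 6} = \frac{285}{-81} = 285 \left(- \frac{1}{81}\right) = - \frac{95}{27}$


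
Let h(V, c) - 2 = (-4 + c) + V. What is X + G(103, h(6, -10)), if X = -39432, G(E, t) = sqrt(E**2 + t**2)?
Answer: -39432 + sqrt(10645) ≈ -39329.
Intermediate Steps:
h(V, c) = -2 + V + c (h(V, c) = 2 + ((-4 + c) + V) = 2 + (-4 + V + c) = -2 + V + c)
X + G(103, h(6, -10)) = -39432 + sqrt(103**2 + (-2 + 6 - 10)**2) = -39432 + sqrt(10609 + (-6)**2) = -39432 + sqrt(10609 + 36) = -39432 + sqrt(10645)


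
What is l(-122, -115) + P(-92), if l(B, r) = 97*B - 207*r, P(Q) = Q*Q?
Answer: 20435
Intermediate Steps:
P(Q) = Q²
l(B, r) = -207*r + 97*B
l(-122, -115) + P(-92) = (-207*(-115) + 97*(-122)) + (-92)² = (23805 - 11834) + 8464 = 11971 + 8464 = 20435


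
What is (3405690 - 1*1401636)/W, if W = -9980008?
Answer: -1002027/4990004 ≈ -0.20081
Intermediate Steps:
(3405690 - 1*1401636)/W = (3405690 - 1*1401636)/(-9980008) = (3405690 - 1401636)*(-1/9980008) = 2004054*(-1/9980008) = -1002027/4990004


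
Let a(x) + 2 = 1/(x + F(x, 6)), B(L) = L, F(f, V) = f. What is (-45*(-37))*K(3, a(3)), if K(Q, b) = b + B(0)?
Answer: -6105/2 ≈ -3052.5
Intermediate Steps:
a(x) = -2 + 1/(2*x) (a(x) = -2 + 1/(x + x) = -2 + 1/(2*x))
K(Q, b) = b (K(Q, b) = b + 0 = b)
(-45*(-37))*K(3, a(3)) = (-45*(-37))*(-2 + (½)/3) = 1665*(-2 + (½)*(⅓)) = 1665*(-2 + ⅙) = 1665*(-11/6) = -6105/2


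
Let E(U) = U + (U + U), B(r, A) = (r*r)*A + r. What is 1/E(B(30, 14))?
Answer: 1/37890 ≈ 2.6392e-5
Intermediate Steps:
B(r, A) = r + A*r² (B(r, A) = r²*A + r = A*r² + r = r + A*r²)
E(U) = 3*U (E(U) = U + 2*U = 3*U)
1/E(B(30, 14)) = 1/(3*(30*(1 + 14*30))) = 1/(3*(30*(1 + 420))) = 1/(3*(30*421)) = 1/(3*12630) = 1/37890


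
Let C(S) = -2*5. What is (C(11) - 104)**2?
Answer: 12996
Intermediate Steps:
C(S) = -10
(C(11) - 104)**2 = (-10 - 104)**2 = (-114)**2 = 12996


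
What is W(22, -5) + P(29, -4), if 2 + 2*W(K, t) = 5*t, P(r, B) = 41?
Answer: 55/2 ≈ 27.500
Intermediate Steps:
W(K, t) = -1 + 5*t/2 (W(K, t) = -1 + (5*t)/2 = -1 + 5*t/2)
W(22, -5) + P(29, -4) = (-1 + (5/2)*(-5)) + 41 = (-1 - 25/2) + 41 = -27/2 + 41 = 55/2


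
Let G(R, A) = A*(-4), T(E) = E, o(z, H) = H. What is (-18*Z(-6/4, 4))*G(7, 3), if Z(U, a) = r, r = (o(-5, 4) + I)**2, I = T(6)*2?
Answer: 55296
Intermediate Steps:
G(R, A) = -4*A
I = 12 (I = 6*2 = 12)
r = 256 (r = (4 + 12)**2 = 16**2 = 256)
Z(U, a) = 256
(-18*Z(-6/4, 4))*G(7, 3) = (-18*256)*(-4*3) = -4608*(-12) = 55296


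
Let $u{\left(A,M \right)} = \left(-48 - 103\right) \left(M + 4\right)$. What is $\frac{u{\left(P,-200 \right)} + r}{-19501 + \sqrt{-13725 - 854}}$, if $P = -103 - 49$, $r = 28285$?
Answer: $- \frac{1128737381}{380303580} - \frac{57881 i \sqrt{14579}}{380303580} \approx -2.968 - 0.018377 i$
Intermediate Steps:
$P = -152$ ($P = -103 - 49 = -152$)
$u{\left(A,M \right)} = -604 - 151 M$ ($u{\left(A,M \right)} = - 151 \left(4 + M\right) = -604 - 151 M$)
$\frac{u{\left(P,-200 \right)} + r}{-19501 + \sqrt{-13725 - 854}} = \frac{\left(-604 - -30200\right) + 28285}{-19501 + \sqrt{-13725 - 854}} = \frac{\left(-604 + 30200\right) + 28285}{-19501 + \sqrt{-14579}} = \frac{29596 + 28285}{-19501 + i \sqrt{14579}} = \frac{57881}{-19501 + i \sqrt{14579}}$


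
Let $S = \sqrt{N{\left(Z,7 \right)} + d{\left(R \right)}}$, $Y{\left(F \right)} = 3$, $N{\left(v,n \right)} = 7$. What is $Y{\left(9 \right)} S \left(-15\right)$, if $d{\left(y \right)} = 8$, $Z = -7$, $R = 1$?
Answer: $- 45 \sqrt{15} \approx -174.28$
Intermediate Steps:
$S = \sqrt{15}$ ($S = \sqrt{7 + 8} = \sqrt{15} \approx 3.873$)
$Y{\left(9 \right)} S \left(-15\right) = 3 \sqrt{15} \left(-15\right) = - 45 \sqrt{15}$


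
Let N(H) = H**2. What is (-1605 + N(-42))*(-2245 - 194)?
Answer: -387801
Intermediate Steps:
(-1605 + N(-42))*(-2245 - 194) = (-1605 + (-42)**2)*(-2245 - 194) = (-1605 + 1764)*(-2439) = 159*(-2439) = -387801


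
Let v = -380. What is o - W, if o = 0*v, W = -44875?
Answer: 44875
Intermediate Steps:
o = 0 (o = 0*(-380) = 0)
o - W = 0 - 1*(-44875) = 0 + 44875 = 44875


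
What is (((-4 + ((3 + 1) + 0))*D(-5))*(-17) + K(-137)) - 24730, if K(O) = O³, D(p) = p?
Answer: -2596083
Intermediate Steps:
(((-4 + ((3 + 1) + 0))*D(-5))*(-17) + K(-137)) - 24730 = (((-4 + ((3 + 1) + 0))*(-5))*(-17) + (-137)³) - 24730 = (((-4 + (4 + 0))*(-5))*(-17) - 2571353) - 24730 = (((-4 + 4)*(-5))*(-17) - 2571353) - 24730 = ((0*(-5))*(-17) - 2571353) - 24730 = (0*(-17) - 2571353) - 24730 = (0 - 2571353) - 24730 = -2571353 - 24730 = -2596083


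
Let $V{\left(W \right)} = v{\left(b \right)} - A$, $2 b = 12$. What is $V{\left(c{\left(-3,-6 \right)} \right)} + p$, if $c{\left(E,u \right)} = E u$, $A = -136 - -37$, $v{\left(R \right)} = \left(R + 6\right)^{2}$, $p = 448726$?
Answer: $448969$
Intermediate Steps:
$b = 6$ ($b = \frac{1}{2} \cdot 12 = 6$)
$v{\left(R \right)} = \left(6 + R\right)^{2}$
$A = -99$ ($A = -136 + 37 = -99$)
$V{\left(W \right)} = 243$ ($V{\left(W \right)} = \left(6 + 6\right)^{2} - -99 = 12^{2} + 99 = 144 + 99 = 243$)
$V{\left(c{\left(-3,-6 \right)} \right)} + p = 243 + 448726 = 448969$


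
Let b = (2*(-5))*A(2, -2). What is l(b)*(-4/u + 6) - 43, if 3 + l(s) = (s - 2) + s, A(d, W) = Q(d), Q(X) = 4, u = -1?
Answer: -893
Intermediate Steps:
A(d, W) = 4
b = -40 (b = (2*(-5))*4 = -10*4 = -40)
l(s) = -5 + 2*s (l(s) = -3 + ((s - 2) + s) = -3 + ((-2 + s) + s) = -3 + (-2 + 2*s) = -5 + 2*s)
l(b)*(-4/u + 6) - 43 = (-5 + 2*(-40))*(-4/(-1) + 6) - 43 = (-5 - 80)*(-4*(-1) + 6) - 43 = -85*(4 + 6) - 43 = -85*10 - 43 = -850 - 43 = -893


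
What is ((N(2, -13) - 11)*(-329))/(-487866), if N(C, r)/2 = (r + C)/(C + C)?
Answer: -3619/325244 ≈ -0.011127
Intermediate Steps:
N(C, r) = (C + r)/C (N(C, r) = 2*((r + C)/(C + C)) = 2*((C + r)/((2*C))) = 2*((C + r)*(1/(2*C))) = 2*((C + r)/(2*C)) = (C + r)/C)
((N(2, -13) - 11)*(-329))/(-487866) = (((2 - 13)/2 - 11)*(-329))/(-487866) = (((1/2)*(-11) - 11)*(-329))*(-1/487866) = ((-11/2 - 11)*(-329))*(-1/487866) = -33/2*(-329)*(-1/487866) = (10857/2)*(-1/487866) = -3619/325244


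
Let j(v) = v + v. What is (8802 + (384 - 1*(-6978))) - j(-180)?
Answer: 16524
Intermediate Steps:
j(v) = 2*v
(8802 + (384 - 1*(-6978))) - j(-180) = (8802 + (384 - 1*(-6978))) - 2*(-180) = (8802 + (384 + 6978)) - 1*(-360) = (8802 + 7362) + 360 = 16164 + 360 = 16524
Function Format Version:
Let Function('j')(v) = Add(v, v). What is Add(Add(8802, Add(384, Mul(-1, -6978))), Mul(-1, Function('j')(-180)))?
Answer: 16524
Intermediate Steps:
Function('j')(v) = Mul(2, v)
Add(Add(8802, Add(384, Mul(-1, -6978))), Mul(-1, Function('j')(-180))) = Add(Add(8802, Add(384, Mul(-1, -6978))), Mul(-1, Mul(2, -180))) = Add(Add(8802, Add(384, 6978)), Mul(-1, -360)) = Add(Add(8802, 7362), 360) = Add(16164, 360) = 16524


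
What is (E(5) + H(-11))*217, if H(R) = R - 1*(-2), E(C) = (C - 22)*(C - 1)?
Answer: -16709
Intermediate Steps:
E(C) = (-1 + C)*(-22 + C) (E(C) = (-22 + C)*(-1 + C) = (-1 + C)*(-22 + C))
H(R) = 2 + R (H(R) = R + 2 = 2 + R)
(E(5) + H(-11))*217 = ((22 + 5² - 23*5) + (2 - 11))*217 = ((22 + 25 - 115) - 9)*217 = (-68 - 9)*217 = -77*217 = -16709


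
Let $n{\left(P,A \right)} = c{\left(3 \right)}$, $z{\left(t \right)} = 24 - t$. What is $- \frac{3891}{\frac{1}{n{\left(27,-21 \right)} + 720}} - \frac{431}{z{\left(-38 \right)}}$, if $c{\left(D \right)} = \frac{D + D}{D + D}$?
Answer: $- \frac{173935913}{62} \approx -2.8054 \cdot 10^{6}$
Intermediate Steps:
$c{\left(D \right)} = 1$ ($c{\left(D \right)} = \frac{2 D}{2 D} = 2 D \frac{1}{2 D} = 1$)
$n{\left(P,A \right)} = 1$
$- \frac{3891}{\frac{1}{n{\left(27,-21 \right)} + 720}} - \frac{431}{z{\left(-38 \right)}} = - \frac{3891}{\frac{1}{1 + 720}} - \frac{431}{24 - -38} = - \frac{3891}{\frac{1}{721}} - \frac{431}{24 + 38} = - 3891 \frac{1}{\frac{1}{721}} - \frac{431}{62} = \left(-3891\right) 721 - \frac{431}{62} = -2805411 - \frac{431}{62} = - \frac{173935913}{62}$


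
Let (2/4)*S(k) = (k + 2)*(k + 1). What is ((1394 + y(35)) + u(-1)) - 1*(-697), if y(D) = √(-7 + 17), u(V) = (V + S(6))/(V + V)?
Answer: 4071/2 + √10 ≈ 2038.7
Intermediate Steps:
S(k) = 2*(1 + k)*(2 + k) (S(k) = 2*((k + 2)*(k + 1)) = 2*((2 + k)*(1 + k)) = 2*((1 + k)*(2 + k)) = 2*(1 + k)*(2 + k))
u(V) = (112 + V)/(2*V) (u(V) = (V + (4 + 2*6² + 6*6))/(V + V) = (V + (4 + 2*36 + 36))/((2*V)) = (V + (4 + 72 + 36))*(1/(2*V)) = (V + 112)*(1/(2*V)) = (112 + V)*(1/(2*V)) = (112 + V)/(2*V))
y(D) = √10
((1394 + y(35)) + u(-1)) - 1*(-697) = ((1394 + √10) + (½)*(112 - 1)/(-1)) - 1*(-697) = ((1394 + √10) + (½)*(-1)*111) + 697 = ((1394 + √10) - 111/2) + 697 = (2677/2 + √10) + 697 = 4071/2 + √10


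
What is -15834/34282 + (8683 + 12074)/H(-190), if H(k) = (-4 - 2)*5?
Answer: -118677749/171410 ≈ -692.36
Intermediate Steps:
H(k) = -30 (H(k) = -6*5 = -30)
-15834/34282 + (8683 + 12074)/H(-190) = -15834/34282 + (8683 + 12074)/(-30) = -15834*1/34282 + 20757*(-1/30) = -7917/17141 - 6919/10 = -118677749/171410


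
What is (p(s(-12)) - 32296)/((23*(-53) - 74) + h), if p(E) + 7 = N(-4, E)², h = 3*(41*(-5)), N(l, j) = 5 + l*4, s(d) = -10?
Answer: 16091/954 ≈ 16.867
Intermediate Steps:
N(l, j) = 5 + 4*l
h = -615 (h = 3*(-205) = -615)
p(E) = 114 (p(E) = -7 + (5 + 4*(-4))² = -7 + (5 - 16)² = -7 + (-11)² = -7 + 121 = 114)
(p(s(-12)) - 32296)/((23*(-53) - 74) + h) = (114 - 32296)/((23*(-53) - 74) - 615) = -32182/((-1219 - 74) - 615) = -32182/(-1293 - 615) = -32182/(-1908) = -32182*(-1/1908) = 16091/954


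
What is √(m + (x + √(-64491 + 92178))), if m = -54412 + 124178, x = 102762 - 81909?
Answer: √(90619 + √27687) ≈ 301.31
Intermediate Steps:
x = 20853
m = 69766
√(m + (x + √(-64491 + 92178))) = √(69766 + (20853 + √(-64491 + 92178))) = √(69766 + (20853 + √27687)) = √(90619 + √27687)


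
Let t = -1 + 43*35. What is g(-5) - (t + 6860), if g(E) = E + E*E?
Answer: -8344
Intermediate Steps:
g(E) = E + E²
t = 1504 (t = -1 + 1505 = 1504)
g(-5) - (t + 6860) = -5*(1 - 5) - (1504 + 6860) = -5*(-4) - 1*8364 = 20 - 8364 = -8344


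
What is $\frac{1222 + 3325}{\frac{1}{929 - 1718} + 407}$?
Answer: $\frac{3587583}{321122} \approx 11.172$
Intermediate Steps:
$\frac{1222 + 3325}{\frac{1}{929 - 1718} + 407} = \frac{4547}{\frac{1}{-789} + 407} = \frac{4547}{- \frac{1}{789} + 407} = \frac{4547}{\frac{321122}{789}} = 4547 \cdot \frac{789}{321122} = \frac{3587583}{321122}$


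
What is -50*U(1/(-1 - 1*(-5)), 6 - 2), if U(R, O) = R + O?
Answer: -425/2 ≈ -212.50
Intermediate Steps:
U(R, O) = O + R
-50*U(1/(-1 - 1*(-5)), 6 - 2) = -50*((6 - 2) + 1/(-1 - 1*(-5))) = -50*(4 + 1/(-1 + 5)) = -50*(4 + 1/4) = -50*(4 + 1*(¼)) = -50*(4 + ¼) = -50*17/4 = -425/2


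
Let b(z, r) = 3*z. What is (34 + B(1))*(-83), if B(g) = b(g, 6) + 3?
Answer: -3320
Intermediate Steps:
B(g) = 3 + 3*g (B(g) = 3*g + 3 = 3 + 3*g)
(34 + B(1))*(-83) = (34 + (3 + 3*1))*(-83) = (34 + (3 + 3))*(-83) = (34 + 6)*(-83) = 40*(-83) = -3320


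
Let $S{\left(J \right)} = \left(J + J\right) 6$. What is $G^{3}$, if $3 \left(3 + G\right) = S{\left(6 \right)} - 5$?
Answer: $\frac{195112}{27} \approx 7226.4$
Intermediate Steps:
$S{\left(J \right)} = 12 J$ ($S{\left(J \right)} = 2 J 6 = 12 J$)
$G = \frac{58}{3}$ ($G = -3 + \frac{12 \cdot 6 - 5}{3} = -3 + \frac{72 - 5}{3} = -3 + \frac{1}{3} \cdot 67 = -3 + \frac{67}{3} = \frac{58}{3} \approx 19.333$)
$G^{3} = \left(\frac{58}{3}\right)^{3} = \frac{195112}{27}$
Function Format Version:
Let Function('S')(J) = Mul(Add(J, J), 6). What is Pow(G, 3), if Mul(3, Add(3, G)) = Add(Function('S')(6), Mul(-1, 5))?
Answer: Rational(195112, 27) ≈ 7226.4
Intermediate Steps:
Function('S')(J) = Mul(12, J) (Function('S')(J) = Mul(Mul(2, J), 6) = Mul(12, J))
G = Rational(58, 3) (G = Add(-3, Mul(Rational(1, 3), Add(Mul(12, 6), Mul(-1, 5)))) = Add(-3, Mul(Rational(1, 3), Add(72, -5))) = Add(-3, Mul(Rational(1, 3), 67)) = Add(-3, Rational(67, 3)) = Rational(58, 3) ≈ 19.333)
Pow(G, 3) = Pow(Rational(58, 3), 3) = Rational(195112, 27)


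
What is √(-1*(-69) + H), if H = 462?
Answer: 3*√59 ≈ 23.043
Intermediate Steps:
√(-1*(-69) + H) = √(-1*(-69) + 462) = √(69 + 462) = √531 = 3*√59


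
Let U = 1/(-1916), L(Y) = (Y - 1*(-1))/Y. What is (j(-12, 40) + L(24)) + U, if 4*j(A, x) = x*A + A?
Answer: -1402039/11496 ≈ -121.96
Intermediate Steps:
j(A, x) = A/4 + A*x/4 (j(A, x) = (x*A + A)/4 = (A*x + A)/4 = (A + A*x)/4 = A/4 + A*x/4)
L(Y) = (1 + Y)/Y (L(Y) = (Y + 1)/Y = (1 + Y)/Y)
U = -1/1916 ≈ -0.00052192
(j(-12, 40) + L(24)) + U = ((1/4)*(-12)*(1 + 40) + (1 + 24)/24) - 1/1916 = ((1/4)*(-12)*41 + (1/24)*25) - 1/1916 = (-123 + 25/24) - 1/1916 = -2927/24 - 1/1916 = -1402039/11496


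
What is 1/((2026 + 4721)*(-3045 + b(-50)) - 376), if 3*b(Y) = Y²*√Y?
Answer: -20544991/2002721967690081 - 28112500*I*√2/2002721967690081 ≈ -1.0259e-8 - 1.9852e-8*I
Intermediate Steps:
b(Y) = Y^(5/2)/3 (b(Y) = (Y²*√Y)/3 = Y^(5/2)/3)
1/((2026 + 4721)*(-3045 + b(-50)) - 376) = 1/((2026 + 4721)*(-3045 + (-50)^(5/2)/3) - 376) = 1/(6747*(-3045 + (12500*I*√2)/3) - 376) = 1/(6747*(-3045 + 12500*I*√2/3) - 376) = 1/((-20544615 + 28112500*I*√2) - 376) = 1/(-20544991 + 28112500*I*√2)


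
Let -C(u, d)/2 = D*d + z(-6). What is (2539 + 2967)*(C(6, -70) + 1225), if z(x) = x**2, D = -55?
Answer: -36047782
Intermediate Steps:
C(u, d) = -72 + 110*d (C(u, d) = -2*(-55*d + (-6)**2) = -2*(-55*d + 36) = -2*(36 - 55*d) = -72 + 110*d)
(2539 + 2967)*(C(6, -70) + 1225) = (2539 + 2967)*((-72 + 110*(-70)) + 1225) = 5506*((-72 - 7700) + 1225) = 5506*(-7772 + 1225) = 5506*(-6547) = -36047782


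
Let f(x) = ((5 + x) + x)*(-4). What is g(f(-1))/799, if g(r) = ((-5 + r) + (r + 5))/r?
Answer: 2/799 ≈ 0.0025031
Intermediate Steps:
f(x) = -20 - 8*x (f(x) = (5 + 2*x)*(-4) = -20 - 8*x)
g(r) = 2 (g(r) = ((-5 + r) + (5 + r))/r = (2*r)/r = 2)
g(f(-1))/799 = 2/799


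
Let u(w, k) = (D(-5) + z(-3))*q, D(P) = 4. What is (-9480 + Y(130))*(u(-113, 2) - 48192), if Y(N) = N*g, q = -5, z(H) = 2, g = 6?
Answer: 419531400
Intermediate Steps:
Y(N) = 6*N (Y(N) = N*6 = 6*N)
u(w, k) = -30 (u(w, k) = (4 + 2)*(-5) = 6*(-5) = -30)
(-9480 + Y(130))*(u(-113, 2) - 48192) = (-9480 + 6*130)*(-30 - 48192) = (-9480 + 780)*(-48222) = -8700*(-48222) = 419531400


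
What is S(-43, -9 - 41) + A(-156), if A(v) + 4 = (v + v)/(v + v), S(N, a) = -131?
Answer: -134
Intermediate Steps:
A(v) = -3 (A(v) = -4 + (v + v)/(v + v) = -4 + (2*v)/((2*v)) = -4 + (2*v)*(1/(2*v)) = -4 + 1 = -3)
S(-43, -9 - 41) + A(-156) = -131 - 3 = -134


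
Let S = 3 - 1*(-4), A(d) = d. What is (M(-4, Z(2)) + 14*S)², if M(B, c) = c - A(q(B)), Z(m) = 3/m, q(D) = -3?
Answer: 42025/4 ≈ 10506.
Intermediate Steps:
S = 7 (S = 3 + 4 = 7)
M(B, c) = 3 + c (M(B, c) = c - 1*(-3) = c + 3 = 3 + c)
(M(-4, Z(2)) + 14*S)² = ((3 + 3/2) + 14*7)² = ((3 + 3*(½)) + 98)² = ((3 + 3/2) + 98)² = (9/2 + 98)² = (205/2)² = 42025/4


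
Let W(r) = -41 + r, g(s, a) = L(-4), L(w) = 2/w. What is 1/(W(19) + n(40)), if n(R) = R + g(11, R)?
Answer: 2/35 ≈ 0.057143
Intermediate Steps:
g(s, a) = -½ (g(s, a) = 2/(-4) = 2*(-¼) = -½)
n(R) = -½ + R (n(R) = R - ½ = -½ + R)
1/(W(19) + n(40)) = 1/((-41 + 19) + (-½ + 40)) = 1/(-22 + 79/2) = 1/(35/2) = 2/35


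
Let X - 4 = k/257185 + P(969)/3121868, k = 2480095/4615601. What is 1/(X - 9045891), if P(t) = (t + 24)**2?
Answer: -741171013012453916/6704548997284114714154787 ≈ -1.1055e-7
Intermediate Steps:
P(t) = (24 + t)**2
k = 2480095/4615601 (k = 2480095*(1/4615601) = 2480095/4615601 ≈ 0.53733)
X = 3198786125052504369/741171013012453916 (X = 4 + ((2480095/4615601)/257185 + (24 + 969)**2/3121868) = 4 + ((2480095/4615601)*(1/257185) + 993**2*(1/3121868)) = 4 + (496019/237412668637 + 986049*(1/3121868)) = 4 + (496019/237412668637 + 986049/3121868) = 4 + 234102073002688705/741171013012453916 = 3198786125052504369/741171013012453916 ≈ 4.3159)
1/(X - 9045891) = 1/(3198786125052504369/741171013012453916 - 9045891) = 1/(-6704548997284114714154787/741171013012453916) = -741171013012453916/6704548997284114714154787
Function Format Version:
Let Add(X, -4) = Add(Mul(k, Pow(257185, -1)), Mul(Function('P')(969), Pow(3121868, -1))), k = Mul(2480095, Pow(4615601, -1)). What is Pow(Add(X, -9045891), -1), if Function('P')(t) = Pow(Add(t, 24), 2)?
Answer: Rational(-741171013012453916, 6704548997284114714154787) ≈ -1.1055e-7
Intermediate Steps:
Function('P')(t) = Pow(Add(24, t), 2)
k = Rational(2480095, 4615601) (k = Mul(2480095, Rational(1, 4615601)) = Rational(2480095, 4615601) ≈ 0.53733)
X = Rational(3198786125052504369, 741171013012453916) (X = Add(4, Add(Mul(Rational(2480095, 4615601), Pow(257185, -1)), Mul(Pow(Add(24, 969), 2), Pow(3121868, -1)))) = Add(4, Add(Mul(Rational(2480095, 4615601), Rational(1, 257185)), Mul(Pow(993, 2), Rational(1, 3121868)))) = Add(4, Add(Rational(496019, 237412668637), Mul(986049, Rational(1, 3121868)))) = Add(4, Add(Rational(496019, 237412668637), Rational(986049, 3121868))) = Add(4, Rational(234102073002688705, 741171013012453916)) = Rational(3198786125052504369, 741171013012453916) ≈ 4.3159)
Pow(Add(X, -9045891), -1) = Pow(Add(Rational(3198786125052504369, 741171013012453916), -9045891), -1) = Pow(Rational(-6704548997284114714154787, 741171013012453916), -1) = Rational(-741171013012453916, 6704548997284114714154787)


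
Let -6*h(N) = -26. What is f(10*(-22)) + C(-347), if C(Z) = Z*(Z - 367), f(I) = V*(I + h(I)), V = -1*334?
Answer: 959372/3 ≈ 3.1979e+5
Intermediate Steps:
h(N) = 13/3 (h(N) = -⅙*(-26) = 13/3)
V = -334
f(I) = -4342/3 - 334*I (f(I) = -334*(I + 13/3) = -334*(13/3 + I) = -4342/3 - 334*I)
C(Z) = Z*(-367 + Z)
f(10*(-22)) + C(-347) = (-4342/3 - 3340*(-22)) - 347*(-367 - 347) = (-4342/3 - 334*(-220)) - 347*(-714) = (-4342/3 + 73480) + 247758 = 216098/3 + 247758 = 959372/3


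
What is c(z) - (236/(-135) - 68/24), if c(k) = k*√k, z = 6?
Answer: 1237/270 + 6*√6 ≈ 19.278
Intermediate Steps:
c(k) = k^(3/2)
c(z) - (236/(-135) - 68/24) = 6^(3/2) - (236/(-135) - 68/24) = 6*√6 - (236*(-1/135) - 68*1/24) = 6*√6 - (-236/135 - 17/6) = 6*√6 - 1*(-1237/270) = 6*√6 + 1237/270 = 1237/270 + 6*√6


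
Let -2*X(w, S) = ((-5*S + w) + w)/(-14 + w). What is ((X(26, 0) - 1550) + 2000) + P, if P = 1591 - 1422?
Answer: 3701/6 ≈ 616.83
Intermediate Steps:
X(w, S) = -(-5*S + 2*w)/(2*(-14 + w)) (X(w, S) = -((-5*S + w) + w)/(2*(-14 + w)) = -((w - 5*S) + w)/(2*(-14 + w)) = -(-5*S + 2*w)/(2*(-14 + w)))
P = 169
((X(26, 0) - 1550) + 2000) + P = (((-1*26 + (5/2)*0)/(-14 + 26) - 1550) + 2000) + 169 = (((-26 + 0)/12 - 1550) + 2000) + 169 = (((1/12)*(-26) - 1550) + 2000) + 169 = ((-13/6 - 1550) + 2000) + 169 = (-9313/6 + 2000) + 169 = 2687/6 + 169 = 3701/6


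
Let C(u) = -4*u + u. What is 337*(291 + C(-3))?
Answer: 101100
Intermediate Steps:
C(u) = -3*u
337*(291 + C(-3)) = 337*(291 - 3*(-3)) = 337*(291 + 9) = 337*300 = 101100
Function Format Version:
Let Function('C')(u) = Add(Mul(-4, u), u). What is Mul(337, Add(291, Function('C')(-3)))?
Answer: 101100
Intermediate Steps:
Function('C')(u) = Mul(-3, u)
Mul(337, Add(291, Function('C')(-3))) = Mul(337, Add(291, Mul(-3, -3))) = Mul(337, Add(291, 9)) = Mul(337, 300) = 101100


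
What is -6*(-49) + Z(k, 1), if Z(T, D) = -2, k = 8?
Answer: 292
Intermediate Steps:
-6*(-49) + Z(k, 1) = -6*(-49) - 2 = 294 - 2 = 292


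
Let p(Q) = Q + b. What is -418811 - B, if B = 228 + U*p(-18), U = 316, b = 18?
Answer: -419039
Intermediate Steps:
p(Q) = 18 + Q (p(Q) = Q + 18 = 18 + Q)
B = 228 (B = 228 + 316*(18 - 18) = 228 + 316*0 = 228 + 0 = 228)
-418811 - B = -418811 - 1*228 = -418811 - 228 = -419039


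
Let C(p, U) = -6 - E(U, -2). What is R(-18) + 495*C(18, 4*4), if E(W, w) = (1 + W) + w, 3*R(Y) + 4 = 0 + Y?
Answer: -31207/3 ≈ -10402.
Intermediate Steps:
R(Y) = -4/3 + Y/3 (R(Y) = -4/3 + (0 + Y)/3 = -4/3 + Y/3)
E(W, w) = 1 + W + w
C(p, U) = -5 - U (C(p, U) = -6 - (1 + U - 2) = -6 - (-1 + U) = -6 + (1 - U) = -5 - U)
R(-18) + 495*C(18, 4*4) = (-4/3 + (1/3)*(-18)) + 495*(-5 - 4*4) = (-4/3 - 6) + 495*(-5 - 1*16) = -22/3 + 495*(-5 - 16) = -22/3 + 495*(-21) = -22/3 - 10395 = -31207/3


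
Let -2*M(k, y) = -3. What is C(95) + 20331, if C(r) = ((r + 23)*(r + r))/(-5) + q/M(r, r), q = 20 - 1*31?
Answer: 47519/3 ≈ 15840.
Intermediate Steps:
q = -11 (q = 20 - 31 = -11)
M(k, y) = 3/2 (M(k, y) = -½*(-3) = 3/2)
C(r) = -22/3 - 2*r*(23 + r)/5 (C(r) = ((r + 23)*(r + r))/(-5) - 11/3/2 = ((23 + r)*(2*r))*(-⅕) - 11*⅔ = (2*r*(23 + r))*(-⅕) - 22/3 = -2*r*(23 + r)/5 - 22/3 = -22/3 - 2*r*(23 + r)/5)
C(95) + 20331 = (-22/3 - ⅖*95*(23 + 95)) + 20331 = (-22/3 - ⅖*95*118) + 20331 = (-22/3 - 4484) + 20331 = -13474/3 + 20331 = 47519/3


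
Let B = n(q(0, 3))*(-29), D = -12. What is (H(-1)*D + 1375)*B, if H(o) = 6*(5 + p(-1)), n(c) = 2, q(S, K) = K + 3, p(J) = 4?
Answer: -42166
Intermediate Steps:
q(S, K) = 3 + K
H(o) = 54 (H(o) = 6*(5 + 4) = 6*9 = 54)
B = -58 (B = 2*(-29) = -58)
(H(-1)*D + 1375)*B = (54*(-12) + 1375)*(-58) = (-648 + 1375)*(-58) = 727*(-58) = -42166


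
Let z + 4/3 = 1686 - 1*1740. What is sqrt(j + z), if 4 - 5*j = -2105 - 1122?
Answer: sqrt(132945)/15 ≈ 24.308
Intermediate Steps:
z = -166/3 (z = -4/3 + (1686 - 1*1740) = -4/3 + (1686 - 1740) = -4/3 - 54 = -166/3 ≈ -55.333)
j = 3231/5 (j = 4/5 - (-2105 - 1122)/5 = 4/5 - 1/5*(-3227) = 4/5 + 3227/5 = 3231/5 ≈ 646.20)
sqrt(j + z) = sqrt(3231/5 - 166/3) = sqrt(8863/15) = sqrt(132945)/15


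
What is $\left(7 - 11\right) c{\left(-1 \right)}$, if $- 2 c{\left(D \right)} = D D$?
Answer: $2$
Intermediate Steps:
$c{\left(D \right)} = - \frac{D^{2}}{2}$ ($c{\left(D \right)} = - \frac{D D}{2} = - \frac{D^{2}}{2}$)
$\left(7 - 11\right) c{\left(-1 \right)} = \left(7 - 11\right) \left(- \frac{\left(-1\right)^{2}}{2}\right) = - 4 \left(\left(- \frac{1}{2}\right) 1\right) = \left(-4\right) \left(- \frac{1}{2}\right) = 2$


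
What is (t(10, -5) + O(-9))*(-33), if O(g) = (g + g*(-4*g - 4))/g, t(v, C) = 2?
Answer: -1155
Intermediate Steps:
O(g) = (g + g*(-4 - 4*g))/g
(t(10, -5) + O(-9))*(-33) = (2 + (-3 - 4*(-9)))*(-33) = (2 + (-3 + 36))*(-33) = (2 + 33)*(-33) = 35*(-33) = -1155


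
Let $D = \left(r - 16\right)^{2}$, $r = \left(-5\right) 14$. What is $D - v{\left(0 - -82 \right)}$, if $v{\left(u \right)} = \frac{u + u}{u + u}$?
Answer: $7395$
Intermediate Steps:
$v{\left(u \right)} = 1$ ($v{\left(u \right)} = \frac{2 u}{2 u} = 2 u \frac{1}{2 u} = 1$)
$r = -70$
$D = 7396$ ($D = \left(-70 - 16\right)^{2} = \left(-86\right)^{2} = 7396$)
$D - v{\left(0 - -82 \right)} = 7396 - 1 = 7395$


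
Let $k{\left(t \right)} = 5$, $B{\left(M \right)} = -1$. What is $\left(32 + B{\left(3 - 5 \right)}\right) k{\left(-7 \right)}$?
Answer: $155$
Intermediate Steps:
$\left(32 + B{\left(3 - 5 \right)}\right) k{\left(-7 \right)} = \left(32 - 1\right) 5 = 31 \cdot 5 = 155$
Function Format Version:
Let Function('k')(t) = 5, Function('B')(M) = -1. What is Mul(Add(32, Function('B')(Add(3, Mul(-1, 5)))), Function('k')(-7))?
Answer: 155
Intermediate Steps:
Mul(Add(32, Function('B')(Add(3, Mul(-1, 5)))), Function('k')(-7)) = Mul(Add(32, -1), 5) = Mul(31, 5) = 155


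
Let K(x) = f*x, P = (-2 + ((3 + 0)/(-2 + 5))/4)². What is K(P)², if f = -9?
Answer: 194481/256 ≈ 759.69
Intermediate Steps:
P = 49/16 (P = (-2 + (3/3)*(¼))² = (-2 + (3*(⅓))*(¼))² = (-2 + 1*(¼))² = (-2 + ¼)² = (-7/4)² = 49/16 ≈ 3.0625)
K(x) = -9*x
K(P)² = (-9*49/16)² = (-441/16)² = 194481/256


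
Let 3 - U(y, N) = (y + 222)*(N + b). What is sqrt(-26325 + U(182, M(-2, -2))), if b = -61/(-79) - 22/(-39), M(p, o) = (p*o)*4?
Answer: I*sqrt(316347633654)/3081 ≈ 182.55*I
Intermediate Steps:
M(p, o) = 4*o*p (M(p, o) = (o*p)*4 = 4*o*p)
b = 4117/3081 (b = -61*(-1/79) - 22*(-1/39) = 61/79 + 22/39 = 4117/3081 ≈ 1.3363)
U(y, N) = 3 - (222 + y)*(4117/3081 + N) (U(y, N) = 3 - (y + 222)*(N + 4117/3081) = 3 - (222 + y)*(4117/3081 + N))
sqrt(-26325 + U(182, M(-2, -2))) = sqrt(-26325 + (-301577/1027 - 888*(-2)*(-2) - 4117/3081*182 - 1*4*(-2)*(-2)*182)) = sqrt(-26325 + (-301577/1027 - 222*16 - 57638/237 - 1*16*182)) = sqrt(-26325 + (-301577/1027 - 3552 - 57638/237 - 2912)) = sqrt(-26325 - 21569609/3081) = sqrt(-102676934/3081) = I*sqrt(316347633654)/3081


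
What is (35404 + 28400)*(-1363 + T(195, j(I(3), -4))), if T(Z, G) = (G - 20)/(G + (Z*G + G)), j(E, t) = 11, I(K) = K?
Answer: -188453408520/2167 ≈ -8.6965e+7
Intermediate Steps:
T(Z, G) = (-20 + G)/(2*G + G*Z) (T(Z, G) = (-20 + G)/(G + (G*Z + G)) = (-20 + G)/(G + (G + G*Z)) = (-20 + G)/(2*G + G*Z))
(35404 + 28400)*(-1363 + T(195, j(I(3), -4))) = (35404 + 28400)*(-1363 + (-20 + 11)/(11*(2 + 195))) = 63804*(-1363 + (1/11)*(-9)/197) = 63804*(-1363 + (1/11)*(1/197)*(-9)) = 63804*(-1363 - 9/2167) = 63804*(-2953630/2167) = -188453408520/2167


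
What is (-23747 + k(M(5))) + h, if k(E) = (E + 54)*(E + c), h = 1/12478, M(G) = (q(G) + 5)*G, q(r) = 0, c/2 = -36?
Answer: -342645879/12478 ≈ -27460.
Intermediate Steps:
c = -72 (c = 2*(-36) = -72)
M(G) = 5*G (M(G) = (0 + 5)*G = 5*G)
h = 1/12478 ≈ 8.0141e-5
k(E) = (-72 + E)*(54 + E) (k(E) = (E + 54)*(E - 72) = (54 + E)*(-72 + E) = (-72 + E)*(54 + E))
(-23747 + k(M(5))) + h = (-23747 + (-3888 + (5*5)**2 - 90*5)) + 1/12478 = (-23747 + (-3888 + 25**2 - 18*25)) + 1/12478 = (-23747 + (-3888 + 625 - 450)) + 1/12478 = (-23747 - 3713) + 1/12478 = -27460 + 1/12478 = -342645879/12478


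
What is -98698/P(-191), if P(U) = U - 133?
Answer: 49349/162 ≈ 304.62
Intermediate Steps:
P(U) = -133 + U
-98698/P(-191) = -98698/(-133 - 191) = -98698/(-324) = -98698*(-1/324) = 49349/162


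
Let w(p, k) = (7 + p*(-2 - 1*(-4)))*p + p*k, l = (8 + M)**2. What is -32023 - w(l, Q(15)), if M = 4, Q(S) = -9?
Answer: -73207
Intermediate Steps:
l = 144 (l = (8 + 4)**2 = 12**2 = 144)
w(p, k) = k*p + p*(7 + 2*p) (w(p, k) = (7 + p*(-2 + 4))*p + k*p = (7 + p*2)*p + k*p = (7 + 2*p)*p + k*p = p*(7 + 2*p) + k*p = k*p + p*(7 + 2*p))
-32023 - w(l, Q(15)) = -32023 - 144*(7 - 9 + 2*144) = -32023 - 144*(7 - 9 + 288) = -32023 - 144*286 = -32023 - 1*41184 = -32023 - 41184 = -73207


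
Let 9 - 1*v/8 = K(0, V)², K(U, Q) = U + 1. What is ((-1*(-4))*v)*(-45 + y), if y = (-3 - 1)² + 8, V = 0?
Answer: -5376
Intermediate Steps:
K(U, Q) = 1 + U
v = 64 (v = 72 - 8*(1 + 0)² = 72 - 8*1² = 72 - 8*1 = 72 - 8 = 64)
y = 24 (y = (-4)² + 8 = 16 + 8 = 24)
((-1*(-4))*v)*(-45 + y) = (-1*(-4)*64)*(-45 + 24) = (4*64)*(-21) = 256*(-21) = -5376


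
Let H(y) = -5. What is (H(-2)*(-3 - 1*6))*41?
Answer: 1845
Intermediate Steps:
(H(-2)*(-3 - 1*6))*41 = -5*(-3 - 1*6)*41 = -5*(-3 - 6)*41 = -5*(-9)*41 = 45*41 = 1845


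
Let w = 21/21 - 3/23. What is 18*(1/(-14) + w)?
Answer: 2313/161 ≈ 14.366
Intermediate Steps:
w = 20/23 (w = 21*(1/21) - 3*1/23 = 1 - 3/23 = 20/23 ≈ 0.86957)
18*(1/(-14) + w) = 18*(1/(-14) + 20/23) = 18*(-1/14 + 20/23) = 18*(257/322) = 2313/161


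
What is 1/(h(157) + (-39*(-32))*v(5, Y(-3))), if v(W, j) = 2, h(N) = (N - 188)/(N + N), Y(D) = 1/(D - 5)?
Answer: 314/783713 ≈ 0.00040066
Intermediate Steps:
Y(D) = 1/(-5 + D)
h(N) = (-188 + N)/(2*N) (h(N) = (-188 + N)/((2*N)) = (-188 + N)*(1/(2*N)) = (-188 + N)/(2*N))
1/(h(157) + (-39*(-32))*v(5, Y(-3))) = 1/((1/2)*(-188 + 157)/157 - 39*(-32)*2) = 1/((1/2)*(1/157)*(-31) + 1248*2) = 1/(-31/314 + 2496) = 1/(783713/314) = 314/783713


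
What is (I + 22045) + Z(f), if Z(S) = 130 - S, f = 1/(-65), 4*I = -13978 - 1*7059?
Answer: 4398099/260 ≈ 16916.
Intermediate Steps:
I = -21037/4 (I = (-13978 - 1*7059)/4 = (-13978 - 7059)/4 = (1/4)*(-21037) = -21037/4 ≈ -5259.3)
f = -1/65 ≈ -0.015385
(I + 22045) + Z(f) = (-21037/4 + 22045) + (130 - 1*(-1/65)) = 67143/4 + (130 + 1/65) = 67143/4 + 8451/65 = 4398099/260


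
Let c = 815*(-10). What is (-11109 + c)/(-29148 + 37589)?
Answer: -19259/8441 ≈ -2.2816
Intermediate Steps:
c = -8150
(-11109 + c)/(-29148 + 37589) = (-11109 - 8150)/(-29148 + 37589) = -19259/8441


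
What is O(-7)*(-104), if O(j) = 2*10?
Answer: -2080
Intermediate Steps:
O(j) = 20
O(-7)*(-104) = 20*(-104) = -2080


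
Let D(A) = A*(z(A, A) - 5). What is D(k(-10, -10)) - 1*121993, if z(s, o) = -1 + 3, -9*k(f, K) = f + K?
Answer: -365999/3 ≈ -1.2200e+5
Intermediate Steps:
k(f, K) = -K/9 - f/9 (k(f, K) = -(f + K)/9 = -(K + f)/9 = -K/9 - f/9)
z(s, o) = 2
D(A) = -3*A (D(A) = A*(2 - 5) = A*(-3) = -3*A)
D(k(-10, -10)) - 1*121993 = -3*(-⅑*(-10) - ⅑*(-10)) - 1*121993 = -3*(10/9 + 10/9) - 121993 = -3*20/9 - 121993 = -20/3 - 121993 = -365999/3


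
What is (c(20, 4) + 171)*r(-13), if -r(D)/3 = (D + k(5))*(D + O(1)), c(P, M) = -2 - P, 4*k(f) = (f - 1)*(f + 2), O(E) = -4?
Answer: -45594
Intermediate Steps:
k(f) = (-1 + f)*(2 + f)/4 (k(f) = ((f - 1)*(f + 2))/4 = ((-1 + f)*(2 + f))/4 = (-1 + f)*(2 + f)/4)
r(D) = -3*(-4 + D)*(7 + D) (r(D) = -3*(D + (-1/2 + (1/4)*5 + (1/4)*5**2))*(D - 4) = -3*(D + (-1/2 + 5/4 + (1/4)*25))*(-4 + D) = -3*(D + (-1/2 + 5/4 + 25/4))*(-4 + D) = -3*(D + 7)*(-4 + D) = -3*(7 + D)*(-4 + D) = -3*(-4 + D)*(7 + D))
(c(20, 4) + 171)*r(-13) = ((-2 - 1*20) + 171)*(84 - 9*(-13) - 3*(-13)**2) = ((-2 - 20) + 171)*(84 + 117 - 3*169) = (-22 + 171)*(84 + 117 - 507) = 149*(-306) = -45594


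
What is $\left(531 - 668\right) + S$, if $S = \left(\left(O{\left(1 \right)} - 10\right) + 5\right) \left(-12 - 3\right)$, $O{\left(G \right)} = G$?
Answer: $-77$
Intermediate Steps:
$S = 60$ ($S = \left(\left(1 - 10\right) + 5\right) \left(-12 - 3\right) = \left(-9 + 5\right) \left(-15\right) = \left(-4\right) \left(-15\right) = 60$)
$\left(531 - 668\right) + S = \left(531 - 668\right) + 60 = -137 + 60 = -77$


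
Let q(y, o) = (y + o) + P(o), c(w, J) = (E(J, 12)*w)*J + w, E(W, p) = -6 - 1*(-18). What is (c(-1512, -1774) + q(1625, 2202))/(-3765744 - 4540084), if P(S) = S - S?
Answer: -32189771/8305828 ≈ -3.8756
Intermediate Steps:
P(S) = 0
E(W, p) = 12 (E(W, p) = -6 + 18 = 12)
c(w, J) = w + 12*J*w (c(w, J) = (12*w)*J + w = 12*J*w + w = w + 12*J*w)
q(y, o) = o + y (q(y, o) = (y + o) + 0 = (o + y) + 0 = o + y)
(c(-1512, -1774) + q(1625, 2202))/(-3765744 - 4540084) = (-1512*(1 + 12*(-1774)) + (2202 + 1625))/(-3765744 - 4540084) = (-1512*(1 - 21288) + 3827)/(-8305828) = (-1512*(-21287) + 3827)*(-1/8305828) = (32185944 + 3827)*(-1/8305828) = 32189771*(-1/8305828) = -32189771/8305828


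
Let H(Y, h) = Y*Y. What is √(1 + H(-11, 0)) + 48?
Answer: 48 + √122 ≈ 59.045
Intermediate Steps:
H(Y, h) = Y²
√(1 + H(-11, 0)) + 48 = √(1 + (-11)²) + 48 = √(1 + 121) + 48 = √122 + 48 = 48 + √122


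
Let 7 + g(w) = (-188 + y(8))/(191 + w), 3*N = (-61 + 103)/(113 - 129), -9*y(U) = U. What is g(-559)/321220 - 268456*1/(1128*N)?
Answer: 23800426657261/87504182640 ≈ 271.99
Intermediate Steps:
y(U) = -U/9
N = -7/8 (N = ((-61 + 103)/(113 - 129))/3 = (42/(-16))/3 = (42*(-1/16))/3 = (1/3)*(-21/8) = -7/8 ≈ -0.87500)
g(w) = -7 - 1700/(9*(191 + w)) (g(w) = -7 + (-188 - 1/9*8)/(191 + w) = -7 + (-188 - 8/9)/(191 + w) = -7 - 1700/(9*(191 + w)))
g(-559)/321220 - 268456*1/(1128*N) = ((-13733 - 63*(-559))/(9*(191 - 559)))/321220 - 268456/((-7/8*1128)) = ((1/9)*(-13733 + 35217)/(-368))*(1/321220) - 268456/(-987) = ((1/9)*(-1/368)*21484)*(1/321220) - 268456*(-1/987) = -5371/828*1/321220 + 268456/987 = -5371/265970160 + 268456/987 = 23800426657261/87504182640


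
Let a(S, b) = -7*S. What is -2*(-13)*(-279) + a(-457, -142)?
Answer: -4055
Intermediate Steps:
-2*(-13)*(-279) + a(-457, -142) = -2*(-13)*(-279) - 7*(-457) = 26*(-279) + 3199 = -7254 + 3199 = -4055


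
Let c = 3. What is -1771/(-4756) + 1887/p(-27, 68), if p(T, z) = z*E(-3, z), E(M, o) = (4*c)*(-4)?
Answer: -15657/76096 ≈ -0.20575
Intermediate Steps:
E(M, o) = -48 (E(M, o) = (4*3)*(-4) = 12*(-4) = -48)
p(T, z) = -48*z (p(T, z) = z*(-48) = -48*z)
-1771/(-4756) + 1887/p(-27, 68) = -1771/(-4756) + 1887/((-48*68)) = -1771*(-1/4756) + 1887/(-3264) = 1771/4756 + 1887*(-1/3264) = 1771/4756 - 37/64 = -15657/76096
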